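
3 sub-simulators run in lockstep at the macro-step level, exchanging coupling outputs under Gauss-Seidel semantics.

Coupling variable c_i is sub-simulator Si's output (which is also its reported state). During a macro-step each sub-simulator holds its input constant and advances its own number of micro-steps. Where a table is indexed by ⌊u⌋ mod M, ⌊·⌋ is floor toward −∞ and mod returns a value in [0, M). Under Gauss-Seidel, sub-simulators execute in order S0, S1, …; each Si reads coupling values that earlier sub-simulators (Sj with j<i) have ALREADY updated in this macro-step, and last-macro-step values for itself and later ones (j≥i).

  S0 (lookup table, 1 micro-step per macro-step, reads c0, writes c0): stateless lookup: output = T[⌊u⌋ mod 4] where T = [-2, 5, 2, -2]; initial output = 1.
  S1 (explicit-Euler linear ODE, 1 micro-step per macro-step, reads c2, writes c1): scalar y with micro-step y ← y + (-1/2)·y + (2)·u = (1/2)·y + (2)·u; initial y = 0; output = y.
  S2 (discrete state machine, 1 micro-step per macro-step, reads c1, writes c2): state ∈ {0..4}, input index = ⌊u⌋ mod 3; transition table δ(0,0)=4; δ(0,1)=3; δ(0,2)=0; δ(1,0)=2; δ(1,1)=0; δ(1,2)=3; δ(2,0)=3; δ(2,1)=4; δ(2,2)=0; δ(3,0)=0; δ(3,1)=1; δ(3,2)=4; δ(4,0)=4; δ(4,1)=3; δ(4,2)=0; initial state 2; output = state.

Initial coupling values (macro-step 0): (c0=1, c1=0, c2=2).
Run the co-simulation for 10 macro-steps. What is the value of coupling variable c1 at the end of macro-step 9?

macro 1: S0 reads c0=1 → after 1×micro: 5; S1 reads c2=2 → after 1×micro: 4; S2 reads c1=4 → after 1×micro: 4 ⇒ (c0=5, c1=4, c2=4)
macro 2: S0 reads c0=5 → after 1×micro: 5; S1 reads c2=4 → after 1×micro: 10; S2 reads c1=10 → after 1×micro: 3 ⇒ (c0=5, c1=10, c2=3)
macro 3: S0 reads c0=5 → after 1×micro: 5; S1 reads c2=3 → after 1×micro: 11; S2 reads c1=11 → after 1×micro: 4 ⇒ (c0=5, c1=11, c2=4)
macro 4: S0 reads c0=5 → after 1×micro: 5; S1 reads c2=4 → after 1×micro: 27/2; S2 reads c1=27/2 → after 1×micro: 3 ⇒ (c0=5, c1=27/2, c2=3)
macro 5: S0 reads c0=5 → after 1×micro: 5; S1 reads c2=3 → after 1×micro: 51/4; S2 reads c1=51/4 → after 1×micro: 0 ⇒ (c0=5, c1=51/4, c2=0)
macro 6: S0 reads c0=5 → after 1×micro: 5; S1 reads c2=0 → after 1×micro: 51/8; S2 reads c1=51/8 → after 1×micro: 4 ⇒ (c0=5, c1=51/8, c2=4)
macro 7: S0 reads c0=5 → after 1×micro: 5; S1 reads c2=4 → after 1×micro: 179/16; S2 reads c1=179/16 → after 1×micro: 0 ⇒ (c0=5, c1=179/16, c2=0)
macro 8: S0 reads c0=5 → after 1×micro: 5; S1 reads c2=0 → after 1×micro: 179/32; S2 reads c1=179/32 → after 1×micro: 0 ⇒ (c0=5, c1=179/32, c2=0)
macro 9: S0 reads c0=5 → after 1×micro: 5; S1 reads c2=0 → after 1×micro: 179/64; S2 reads c1=179/64 → after 1×micro: 0 ⇒ (c0=5, c1=179/64, c2=0)
macro 10: S0 reads c0=5 → after 1×micro: 5; S1 reads c2=0 → after 1×micro: 179/128; S2 reads c1=179/128 → after 1×micro: 3 ⇒ (c0=5, c1=179/128, c2=3)

c1 at macro-step 9 = 179/64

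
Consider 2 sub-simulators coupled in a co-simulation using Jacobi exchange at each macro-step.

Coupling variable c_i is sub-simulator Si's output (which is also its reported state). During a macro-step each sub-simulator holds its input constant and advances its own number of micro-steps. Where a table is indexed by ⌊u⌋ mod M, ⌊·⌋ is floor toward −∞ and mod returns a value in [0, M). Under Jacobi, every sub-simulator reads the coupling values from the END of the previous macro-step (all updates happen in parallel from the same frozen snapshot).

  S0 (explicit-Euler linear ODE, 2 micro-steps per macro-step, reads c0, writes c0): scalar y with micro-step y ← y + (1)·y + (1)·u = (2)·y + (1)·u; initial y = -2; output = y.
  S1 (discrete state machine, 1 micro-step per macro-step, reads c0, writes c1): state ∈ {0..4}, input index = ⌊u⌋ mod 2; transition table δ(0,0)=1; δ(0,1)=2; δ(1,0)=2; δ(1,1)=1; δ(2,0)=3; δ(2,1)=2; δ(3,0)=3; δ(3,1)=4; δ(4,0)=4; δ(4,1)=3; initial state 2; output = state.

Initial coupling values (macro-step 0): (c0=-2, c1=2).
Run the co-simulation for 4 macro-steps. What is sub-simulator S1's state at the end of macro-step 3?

S1 state at macro-step 3 = 3

macro 1: S0 reads c0=-2 → after 2×micro: -14; S1 reads c0=-2 → after 1×micro: 3 ⇒ (c0=-14, c1=3)
macro 2: S0 reads c0=-14 → after 2×micro: -98; S1 reads c0=-14 → after 1×micro: 3 ⇒ (c0=-98, c1=3)
macro 3: S0 reads c0=-98 → after 2×micro: -686; S1 reads c0=-98 → after 1×micro: 3 ⇒ (c0=-686, c1=3)
macro 4: S0 reads c0=-686 → after 2×micro: -4802; S1 reads c0=-686 → after 1×micro: 3 ⇒ (c0=-4802, c1=3)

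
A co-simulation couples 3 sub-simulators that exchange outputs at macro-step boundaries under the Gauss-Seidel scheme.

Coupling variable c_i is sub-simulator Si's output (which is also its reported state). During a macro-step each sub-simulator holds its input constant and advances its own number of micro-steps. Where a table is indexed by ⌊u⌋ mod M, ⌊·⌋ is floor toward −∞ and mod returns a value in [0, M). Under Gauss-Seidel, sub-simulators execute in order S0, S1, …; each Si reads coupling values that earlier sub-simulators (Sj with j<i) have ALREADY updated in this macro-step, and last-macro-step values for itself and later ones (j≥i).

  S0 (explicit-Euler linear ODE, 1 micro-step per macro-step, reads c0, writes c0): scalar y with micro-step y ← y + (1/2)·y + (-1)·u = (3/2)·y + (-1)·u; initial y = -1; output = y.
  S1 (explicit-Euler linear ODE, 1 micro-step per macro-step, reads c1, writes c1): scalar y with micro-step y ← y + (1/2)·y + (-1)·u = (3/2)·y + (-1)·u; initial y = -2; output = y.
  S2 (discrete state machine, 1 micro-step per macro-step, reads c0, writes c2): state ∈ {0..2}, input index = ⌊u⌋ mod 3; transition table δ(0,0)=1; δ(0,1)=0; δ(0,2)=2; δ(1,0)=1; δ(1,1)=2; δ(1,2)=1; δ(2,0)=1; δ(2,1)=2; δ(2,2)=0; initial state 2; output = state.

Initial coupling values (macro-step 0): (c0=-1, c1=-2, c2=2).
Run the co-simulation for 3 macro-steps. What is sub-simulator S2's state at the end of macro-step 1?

macro 1: S0 reads c0=-1 → after 1×micro: -1/2; S1 reads c1=-2 → after 1×micro: -1; S2 reads c0=-1/2 → after 1×micro: 0 ⇒ (c0=-1/2, c1=-1, c2=0)
macro 2: S0 reads c0=-1/2 → after 1×micro: -1/4; S1 reads c1=-1 → after 1×micro: -1/2; S2 reads c0=-1/4 → after 1×micro: 2 ⇒ (c0=-1/4, c1=-1/2, c2=2)
macro 3: S0 reads c0=-1/4 → after 1×micro: -1/8; S1 reads c1=-1/2 → after 1×micro: -1/4; S2 reads c0=-1/8 → after 1×micro: 0 ⇒ (c0=-1/8, c1=-1/4, c2=0)

S2 state at macro-step 1 = 0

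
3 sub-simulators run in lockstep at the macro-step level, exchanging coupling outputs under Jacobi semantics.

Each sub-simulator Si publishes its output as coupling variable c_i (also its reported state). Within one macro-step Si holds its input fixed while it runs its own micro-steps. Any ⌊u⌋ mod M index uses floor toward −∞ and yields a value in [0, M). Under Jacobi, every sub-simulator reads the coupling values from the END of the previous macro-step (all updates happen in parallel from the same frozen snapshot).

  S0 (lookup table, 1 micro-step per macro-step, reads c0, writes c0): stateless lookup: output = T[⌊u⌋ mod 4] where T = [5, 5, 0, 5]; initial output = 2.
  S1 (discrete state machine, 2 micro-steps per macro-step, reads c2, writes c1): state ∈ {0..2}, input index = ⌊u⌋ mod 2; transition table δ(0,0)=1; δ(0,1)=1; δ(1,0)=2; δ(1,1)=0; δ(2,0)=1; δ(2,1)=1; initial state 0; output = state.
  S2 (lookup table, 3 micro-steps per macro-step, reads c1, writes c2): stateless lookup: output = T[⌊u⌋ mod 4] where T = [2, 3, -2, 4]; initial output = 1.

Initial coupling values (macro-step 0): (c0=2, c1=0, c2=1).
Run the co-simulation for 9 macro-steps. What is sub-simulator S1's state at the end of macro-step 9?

macro 1: S0 reads c0=2 → after 1×micro: 0; S1 reads c2=1 → after 2×micro: 0; S2 reads c1=0 → after 3×micro: 2 ⇒ (c0=0, c1=0, c2=2)
macro 2: S0 reads c0=0 → after 1×micro: 5; S1 reads c2=2 → after 2×micro: 2; S2 reads c1=0 → after 3×micro: 2 ⇒ (c0=5, c1=2, c2=2)
macro 3: S0 reads c0=5 → after 1×micro: 5; S1 reads c2=2 → after 2×micro: 2; S2 reads c1=2 → after 3×micro: -2 ⇒ (c0=5, c1=2, c2=-2)
macro 4: S0 reads c0=5 → after 1×micro: 5; S1 reads c2=-2 → after 2×micro: 2; S2 reads c1=2 → after 3×micro: -2 ⇒ (c0=5, c1=2, c2=-2)
macro 5: S0 reads c0=5 → after 1×micro: 5; S1 reads c2=-2 → after 2×micro: 2; S2 reads c1=2 → after 3×micro: -2 ⇒ (c0=5, c1=2, c2=-2)
macro 6: S0 reads c0=5 → after 1×micro: 5; S1 reads c2=-2 → after 2×micro: 2; S2 reads c1=2 → after 3×micro: -2 ⇒ (c0=5, c1=2, c2=-2)
macro 7: S0 reads c0=5 → after 1×micro: 5; S1 reads c2=-2 → after 2×micro: 2; S2 reads c1=2 → after 3×micro: -2 ⇒ (c0=5, c1=2, c2=-2)
macro 8: S0 reads c0=5 → after 1×micro: 5; S1 reads c2=-2 → after 2×micro: 2; S2 reads c1=2 → after 3×micro: -2 ⇒ (c0=5, c1=2, c2=-2)
macro 9: S0 reads c0=5 → after 1×micro: 5; S1 reads c2=-2 → after 2×micro: 2; S2 reads c1=2 → after 3×micro: -2 ⇒ (c0=5, c1=2, c2=-2)

S1 state at macro-step 9 = 2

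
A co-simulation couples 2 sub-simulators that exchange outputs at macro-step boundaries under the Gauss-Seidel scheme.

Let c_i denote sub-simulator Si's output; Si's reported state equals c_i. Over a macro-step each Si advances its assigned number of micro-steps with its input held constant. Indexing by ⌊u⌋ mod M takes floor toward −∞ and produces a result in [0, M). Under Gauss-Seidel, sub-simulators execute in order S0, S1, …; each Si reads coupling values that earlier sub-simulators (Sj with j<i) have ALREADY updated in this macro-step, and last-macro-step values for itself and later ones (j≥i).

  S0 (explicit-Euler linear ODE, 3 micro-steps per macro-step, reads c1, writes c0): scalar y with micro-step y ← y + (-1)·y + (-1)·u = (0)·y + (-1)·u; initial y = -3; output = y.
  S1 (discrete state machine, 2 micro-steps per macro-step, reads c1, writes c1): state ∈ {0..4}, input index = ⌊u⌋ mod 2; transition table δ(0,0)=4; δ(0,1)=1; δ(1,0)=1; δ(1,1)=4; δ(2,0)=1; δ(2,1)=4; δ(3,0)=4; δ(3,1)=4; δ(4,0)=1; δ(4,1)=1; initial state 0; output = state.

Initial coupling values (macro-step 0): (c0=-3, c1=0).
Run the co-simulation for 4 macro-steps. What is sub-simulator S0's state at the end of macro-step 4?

S0 state at macro-step 4 = -1

macro 1: S0 reads c1=0 → after 3×micro: 0; S1 reads c1=0 → after 2×micro: 1 ⇒ (c0=0, c1=1)
macro 2: S0 reads c1=1 → after 3×micro: -1; S1 reads c1=1 → after 2×micro: 1 ⇒ (c0=-1, c1=1)
macro 3: S0 reads c1=1 → after 3×micro: -1; S1 reads c1=1 → after 2×micro: 1 ⇒ (c0=-1, c1=1)
macro 4: S0 reads c1=1 → after 3×micro: -1; S1 reads c1=1 → after 2×micro: 1 ⇒ (c0=-1, c1=1)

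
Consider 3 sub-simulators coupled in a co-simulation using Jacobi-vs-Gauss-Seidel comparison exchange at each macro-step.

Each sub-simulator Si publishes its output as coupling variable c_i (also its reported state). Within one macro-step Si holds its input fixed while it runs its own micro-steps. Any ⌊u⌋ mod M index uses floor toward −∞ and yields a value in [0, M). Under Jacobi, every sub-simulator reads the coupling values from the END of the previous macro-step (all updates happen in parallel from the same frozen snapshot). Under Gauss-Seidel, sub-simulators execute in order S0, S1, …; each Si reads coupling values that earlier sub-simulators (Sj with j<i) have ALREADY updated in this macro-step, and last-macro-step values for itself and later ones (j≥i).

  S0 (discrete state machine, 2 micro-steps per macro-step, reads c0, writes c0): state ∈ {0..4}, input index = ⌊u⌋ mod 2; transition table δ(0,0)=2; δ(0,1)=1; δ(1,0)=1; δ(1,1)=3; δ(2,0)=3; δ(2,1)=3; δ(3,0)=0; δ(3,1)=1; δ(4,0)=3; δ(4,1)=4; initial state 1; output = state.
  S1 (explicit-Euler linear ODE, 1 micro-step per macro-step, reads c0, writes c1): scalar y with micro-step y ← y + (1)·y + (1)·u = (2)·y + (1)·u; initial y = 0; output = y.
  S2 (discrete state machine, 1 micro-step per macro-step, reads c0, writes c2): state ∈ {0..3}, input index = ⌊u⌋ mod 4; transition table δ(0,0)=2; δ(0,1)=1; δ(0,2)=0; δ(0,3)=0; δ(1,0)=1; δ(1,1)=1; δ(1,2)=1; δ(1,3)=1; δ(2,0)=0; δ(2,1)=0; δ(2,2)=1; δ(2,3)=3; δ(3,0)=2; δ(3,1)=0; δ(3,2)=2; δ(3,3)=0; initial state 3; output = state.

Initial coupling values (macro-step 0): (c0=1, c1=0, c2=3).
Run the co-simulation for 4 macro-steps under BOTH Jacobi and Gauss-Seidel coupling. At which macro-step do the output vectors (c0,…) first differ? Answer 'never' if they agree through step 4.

[Jacobi] macro 1: S0 reads c0=1 → after 2×micro: 1; S1 reads c0=1 → after 1×micro: 1; S2 reads c0=1 → after 1×micro: 0 ⇒ (c0=1, c1=1, c2=0)
[Jacobi] macro 2: S0 reads c0=1 → after 2×micro: 1; S1 reads c0=1 → after 1×micro: 3; S2 reads c0=1 → after 1×micro: 1 ⇒ (c0=1, c1=3, c2=1)
[Jacobi] macro 3: S0 reads c0=1 → after 2×micro: 1; S1 reads c0=1 → after 1×micro: 7; S2 reads c0=1 → after 1×micro: 1 ⇒ (c0=1, c1=7, c2=1)
[Jacobi] macro 4: S0 reads c0=1 → after 2×micro: 1; S1 reads c0=1 → after 1×micro: 15; S2 reads c0=1 → after 1×micro: 1 ⇒ (c0=1, c1=15, c2=1)
[Gauss-Seidel] macro 1: S0 reads c0=1 → after 2×micro: 1; S1 reads c0=1 → after 1×micro: 1; S2 reads c0=1 → after 1×micro: 0 ⇒ (c0=1, c1=1, c2=0)
[Gauss-Seidel] macro 2: S0 reads c0=1 → after 2×micro: 1; S1 reads c0=1 → after 1×micro: 3; S2 reads c0=1 → after 1×micro: 1 ⇒ (c0=1, c1=3, c2=1)
[Gauss-Seidel] macro 3: S0 reads c0=1 → after 2×micro: 1; S1 reads c0=1 → after 1×micro: 7; S2 reads c0=1 → after 1×micro: 1 ⇒ (c0=1, c1=7, c2=1)
[Gauss-Seidel] macro 4: S0 reads c0=1 → after 2×micro: 1; S1 reads c0=1 → after 1×micro: 15; S2 reads c0=1 → after 1×micro: 1 ⇒ (c0=1, c1=15, c2=1)

first divergence at macro-step: never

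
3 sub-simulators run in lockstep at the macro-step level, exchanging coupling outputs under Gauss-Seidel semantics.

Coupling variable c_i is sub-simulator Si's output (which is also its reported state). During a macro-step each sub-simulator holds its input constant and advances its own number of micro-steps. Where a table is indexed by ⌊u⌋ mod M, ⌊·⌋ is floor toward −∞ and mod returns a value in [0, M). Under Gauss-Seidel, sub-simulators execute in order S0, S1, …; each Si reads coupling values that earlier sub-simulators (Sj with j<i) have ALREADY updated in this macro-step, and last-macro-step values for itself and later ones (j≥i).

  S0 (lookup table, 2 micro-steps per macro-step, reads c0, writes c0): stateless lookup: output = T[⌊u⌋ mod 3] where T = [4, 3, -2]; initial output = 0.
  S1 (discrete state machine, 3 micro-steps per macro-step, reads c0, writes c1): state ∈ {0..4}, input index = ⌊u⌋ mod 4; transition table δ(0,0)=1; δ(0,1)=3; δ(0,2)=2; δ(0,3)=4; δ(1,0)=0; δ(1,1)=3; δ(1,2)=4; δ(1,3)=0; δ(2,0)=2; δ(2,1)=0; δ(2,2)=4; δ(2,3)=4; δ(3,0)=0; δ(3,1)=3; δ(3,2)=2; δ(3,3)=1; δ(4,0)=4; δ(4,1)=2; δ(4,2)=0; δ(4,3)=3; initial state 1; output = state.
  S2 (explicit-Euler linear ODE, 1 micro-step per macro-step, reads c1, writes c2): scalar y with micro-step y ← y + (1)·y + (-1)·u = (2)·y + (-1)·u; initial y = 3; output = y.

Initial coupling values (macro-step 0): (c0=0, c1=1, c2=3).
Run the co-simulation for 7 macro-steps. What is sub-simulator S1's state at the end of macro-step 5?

macro 1: S0 reads c0=0 → after 2×micro: 4; S1 reads c0=4 → after 3×micro: 0; S2 reads c1=0 → after 1×micro: 6 ⇒ (c0=4, c1=0, c2=6)
macro 2: S0 reads c0=4 → after 2×micro: 3; S1 reads c0=3 → after 3×micro: 1; S2 reads c1=1 → after 1×micro: 11 ⇒ (c0=3, c1=1, c2=11)
macro 3: S0 reads c0=3 → after 2×micro: 4; S1 reads c0=4 → after 3×micro: 0; S2 reads c1=0 → after 1×micro: 22 ⇒ (c0=4, c1=0, c2=22)
macro 4: S0 reads c0=4 → after 2×micro: 3; S1 reads c0=3 → after 3×micro: 1; S2 reads c1=1 → after 1×micro: 43 ⇒ (c0=3, c1=1, c2=43)
macro 5: S0 reads c0=3 → after 2×micro: 4; S1 reads c0=4 → after 3×micro: 0; S2 reads c1=0 → after 1×micro: 86 ⇒ (c0=4, c1=0, c2=86)
macro 6: S0 reads c0=4 → after 2×micro: 3; S1 reads c0=3 → after 3×micro: 1; S2 reads c1=1 → after 1×micro: 171 ⇒ (c0=3, c1=1, c2=171)
macro 7: S0 reads c0=3 → after 2×micro: 4; S1 reads c0=4 → after 3×micro: 0; S2 reads c1=0 → after 1×micro: 342 ⇒ (c0=4, c1=0, c2=342)

S1 state at macro-step 5 = 0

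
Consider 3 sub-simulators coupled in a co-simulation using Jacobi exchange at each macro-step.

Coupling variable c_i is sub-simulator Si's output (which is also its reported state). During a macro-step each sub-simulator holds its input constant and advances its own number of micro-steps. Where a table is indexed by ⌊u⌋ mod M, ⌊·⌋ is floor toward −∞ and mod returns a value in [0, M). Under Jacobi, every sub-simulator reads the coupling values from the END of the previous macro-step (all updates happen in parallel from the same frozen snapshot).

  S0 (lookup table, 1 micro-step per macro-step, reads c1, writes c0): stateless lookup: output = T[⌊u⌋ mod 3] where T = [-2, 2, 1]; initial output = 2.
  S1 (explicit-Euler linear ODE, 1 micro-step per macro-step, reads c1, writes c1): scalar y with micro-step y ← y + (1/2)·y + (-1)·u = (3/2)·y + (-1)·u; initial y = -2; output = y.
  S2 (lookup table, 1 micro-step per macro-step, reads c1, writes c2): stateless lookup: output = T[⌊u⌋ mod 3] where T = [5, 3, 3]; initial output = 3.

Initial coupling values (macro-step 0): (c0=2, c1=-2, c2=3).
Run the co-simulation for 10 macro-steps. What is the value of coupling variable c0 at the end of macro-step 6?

macro 1: S0 reads c1=-2 → after 1×micro: 2; S1 reads c1=-2 → after 1×micro: -1; S2 reads c1=-2 → after 1×micro: 3 ⇒ (c0=2, c1=-1, c2=3)
macro 2: S0 reads c1=-1 → after 1×micro: 1; S1 reads c1=-1 → after 1×micro: -1/2; S2 reads c1=-1 → after 1×micro: 3 ⇒ (c0=1, c1=-1/2, c2=3)
macro 3: S0 reads c1=-1/2 → after 1×micro: 1; S1 reads c1=-1/2 → after 1×micro: -1/4; S2 reads c1=-1/2 → after 1×micro: 3 ⇒ (c0=1, c1=-1/4, c2=3)
macro 4: S0 reads c1=-1/4 → after 1×micro: 1; S1 reads c1=-1/4 → after 1×micro: -1/8; S2 reads c1=-1/4 → after 1×micro: 3 ⇒ (c0=1, c1=-1/8, c2=3)
macro 5: S0 reads c1=-1/8 → after 1×micro: 1; S1 reads c1=-1/8 → after 1×micro: -1/16; S2 reads c1=-1/8 → after 1×micro: 3 ⇒ (c0=1, c1=-1/16, c2=3)
macro 6: S0 reads c1=-1/16 → after 1×micro: 1; S1 reads c1=-1/16 → after 1×micro: -1/32; S2 reads c1=-1/16 → after 1×micro: 3 ⇒ (c0=1, c1=-1/32, c2=3)
macro 7: S0 reads c1=-1/32 → after 1×micro: 1; S1 reads c1=-1/32 → after 1×micro: -1/64; S2 reads c1=-1/32 → after 1×micro: 3 ⇒ (c0=1, c1=-1/64, c2=3)
macro 8: S0 reads c1=-1/64 → after 1×micro: 1; S1 reads c1=-1/64 → after 1×micro: -1/128; S2 reads c1=-1/64 → after 1×micro: 3 ⇒ (c0=1, c1=-1/128, c2=3)
macro 9: S0 reads c1=-1/128 → after 1×micro: 1; S1 reads c1=-1/128 → after 1×micro: -1/256; S2 reads c1=-1/128 → after 1×micro: 3 ⇒ (c0=1, c1=-1/256, c2=3)
macro 10: S0 reads c1=-1/256 → after 1×micro: 1; S1 reads c1=-1/256 → after 1×micro: -1/512; S2 reads c1=-1/256 → after 1×micro: 3 ⇒ (c0=1, c1=-1/512, c2=3)

c0 at macro-step 6 = 1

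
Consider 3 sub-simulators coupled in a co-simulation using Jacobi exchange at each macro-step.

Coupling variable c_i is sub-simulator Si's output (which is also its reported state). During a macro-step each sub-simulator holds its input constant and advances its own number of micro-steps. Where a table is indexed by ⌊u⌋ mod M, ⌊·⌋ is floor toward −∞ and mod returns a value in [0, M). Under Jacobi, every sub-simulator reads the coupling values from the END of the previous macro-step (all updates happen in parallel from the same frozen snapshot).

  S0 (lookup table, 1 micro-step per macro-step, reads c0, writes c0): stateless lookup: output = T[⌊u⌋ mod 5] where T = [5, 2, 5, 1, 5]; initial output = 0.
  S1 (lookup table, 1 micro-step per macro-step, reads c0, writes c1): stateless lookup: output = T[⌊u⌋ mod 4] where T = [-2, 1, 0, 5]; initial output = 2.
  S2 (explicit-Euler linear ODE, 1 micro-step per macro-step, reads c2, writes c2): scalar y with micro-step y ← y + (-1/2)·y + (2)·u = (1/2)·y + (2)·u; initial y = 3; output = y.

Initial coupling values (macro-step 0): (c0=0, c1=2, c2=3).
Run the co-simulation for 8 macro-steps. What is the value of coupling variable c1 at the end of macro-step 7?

c1 at macro-step 7 = 1

macro 1: S0 reads c0=0 → after 1×micro: 5; S1 reads c0=0 → after 1×micro: -2; S2 reads c2=3 → after 1×micro: 15/2 ⇒ (c0=5, c1=-2, c2=15/2)
macro 2: S0 reads c0=5 → after 1×micro: 5; S1 reads c0=5 → after 1×micro: 1; S2 reads c2=15/2 → after 1×micro: 75/4 ⇒ (c0=5, c1=1, c2=75/4)
macro 3: S0 reads c0=5 → after 1×micro: 5; S1 reads c0=5 → after 1×micro: 1; S2 reads c2=75/4 → after 1×micro: 375/8 ⇒ (c0=5, c1=1, c2=375/8)
macro 4: S0 reads c0=5 → after 1×micro: 5; S1 reads c0=5 → after 1×micro: 1; S2 reads c2=375/8 → after 1×micro: 1875/16 ⇒ (c0=5, c1=1, c2=1875/16)
macro 5: S0 reads c0=5 → after 1×micro: 5; S1 reads c0=5 → after 1×micro: 1; S2 reads c2=1875/16 → after 1×micro: 9375/32 ⇒ (c0=5, c1=1, c2=9375/32)
macro 6: S0 reads c0=5 → after 1×micro: 5; S1 reads c0=5 → after 1×micro: 1; S2 reads c2=9375/32 → after 1×micro: 46875/64 ⇒ (c0=5, c1=1, c2=46875/64)
macro 7: S0 reads c0=5 → after 1×micro: 5; S1 reads c0=5 → after 1×micro: 1; S2 reads c2=46875/64 → after 1×micro: 234375/128 ⇒ (c0=5, c1=1, c2=234375/128)
macro 8: S0 reads c0=5 → after 1×micro: 5; S1 reads c0=5 → after 1×micro: 1; S2 reads c2=234375/128 → after 1×micro: 1171875/256 ⇒ (c0=5, c1=1, c2=1171875/256)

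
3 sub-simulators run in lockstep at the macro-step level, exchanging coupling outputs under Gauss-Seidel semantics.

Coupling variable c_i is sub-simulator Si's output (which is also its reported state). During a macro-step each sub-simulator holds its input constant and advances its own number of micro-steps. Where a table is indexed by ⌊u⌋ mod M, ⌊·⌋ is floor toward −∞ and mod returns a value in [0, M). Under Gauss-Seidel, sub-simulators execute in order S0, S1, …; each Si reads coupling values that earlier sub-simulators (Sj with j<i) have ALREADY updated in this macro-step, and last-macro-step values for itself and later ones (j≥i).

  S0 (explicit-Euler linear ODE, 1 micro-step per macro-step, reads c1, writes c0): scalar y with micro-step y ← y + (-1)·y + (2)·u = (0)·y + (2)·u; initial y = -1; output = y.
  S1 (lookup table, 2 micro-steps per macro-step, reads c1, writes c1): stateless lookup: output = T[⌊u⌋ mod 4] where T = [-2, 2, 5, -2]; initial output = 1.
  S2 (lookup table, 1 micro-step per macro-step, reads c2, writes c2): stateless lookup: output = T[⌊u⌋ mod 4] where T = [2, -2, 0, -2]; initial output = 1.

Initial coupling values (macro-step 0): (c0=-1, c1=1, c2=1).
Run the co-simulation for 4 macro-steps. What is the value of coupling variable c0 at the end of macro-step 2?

c0 at macro-step 2 = 4

macro 1: S0 reads c1=1 → after 1×micro: 2; S1 reads c1=1 → after 2×micro: 2; S2 reads c2=1 → after 1×micro: -2 ⇒ (c0=2, c1=2, c2=-2)
macro 2: S0 reads c1=2 → after 1×micro: 4; S1 reads c1=2 → after 2×micro: 5; S2 reads c2=-2 → after 1×micro: 0 ⇒ (c0=4, c1=5, c2=0)
macro 3: S0 reads c1=5 → after 1×micro: 10; S1 reads c1=5 → after 2×micro: 2; S2 reads c2=0 → after 1×micro: 2 ⇒ (c0=10, c1=2, c2=2)
macro 4: S0 reads c1=2 → after 1×micro: 4; S1 reads c1=2 → after 2×micro: 5; S2 reads c2=2 → after 1×micro: 0 ⇒ (c0=4, c1=5, c2=0)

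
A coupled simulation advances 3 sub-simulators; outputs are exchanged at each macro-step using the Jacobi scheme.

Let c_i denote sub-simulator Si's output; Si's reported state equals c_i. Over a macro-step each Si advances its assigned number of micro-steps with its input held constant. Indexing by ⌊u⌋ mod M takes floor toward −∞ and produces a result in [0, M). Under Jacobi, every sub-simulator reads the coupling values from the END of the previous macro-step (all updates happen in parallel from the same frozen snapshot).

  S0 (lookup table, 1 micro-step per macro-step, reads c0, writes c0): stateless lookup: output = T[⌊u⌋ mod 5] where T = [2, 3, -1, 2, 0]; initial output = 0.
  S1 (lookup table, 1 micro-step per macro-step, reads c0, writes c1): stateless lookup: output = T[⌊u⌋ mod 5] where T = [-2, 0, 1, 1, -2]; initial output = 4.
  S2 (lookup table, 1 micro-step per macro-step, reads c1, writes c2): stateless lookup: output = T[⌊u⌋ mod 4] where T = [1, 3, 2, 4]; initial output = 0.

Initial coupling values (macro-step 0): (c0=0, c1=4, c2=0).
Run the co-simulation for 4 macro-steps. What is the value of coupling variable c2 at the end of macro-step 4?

c2 at macro-step 4 = 2

macro 1: S0 reads c0=0 → after 1×micro: 2; S1 reads c0=0 → after 1×micro: -2; S2 reads c1=4 → after 1×micro: 1 ⇒ (c0=2, c1=-2, c2=1)
macro 2: S0 reads c0=2 → after 1×micro: -1; S1 reads c0=2 → after 1×micro: 1; S2 reads c1=-2 → after 1×micro: 2 ⇒ (c0=-1, c1=1, c2=2)
macro 3: S0 reads c0=-1 → after 1×micro: 0; S1 reads c0=-1 → after 1×micro: -2; S2 reads c1=1 → after 1×micro: 3 ⇒ (c0=0, c1=-2, c2=3)
macro 4: S0 reads c0=0 → after 1×micro: 2; S1 reads c0=0 → after 1×micro: -2; S2 reads c1=-2 → after 1×micro: 2 ⇒ (c0=2, c1=-2, c2=2)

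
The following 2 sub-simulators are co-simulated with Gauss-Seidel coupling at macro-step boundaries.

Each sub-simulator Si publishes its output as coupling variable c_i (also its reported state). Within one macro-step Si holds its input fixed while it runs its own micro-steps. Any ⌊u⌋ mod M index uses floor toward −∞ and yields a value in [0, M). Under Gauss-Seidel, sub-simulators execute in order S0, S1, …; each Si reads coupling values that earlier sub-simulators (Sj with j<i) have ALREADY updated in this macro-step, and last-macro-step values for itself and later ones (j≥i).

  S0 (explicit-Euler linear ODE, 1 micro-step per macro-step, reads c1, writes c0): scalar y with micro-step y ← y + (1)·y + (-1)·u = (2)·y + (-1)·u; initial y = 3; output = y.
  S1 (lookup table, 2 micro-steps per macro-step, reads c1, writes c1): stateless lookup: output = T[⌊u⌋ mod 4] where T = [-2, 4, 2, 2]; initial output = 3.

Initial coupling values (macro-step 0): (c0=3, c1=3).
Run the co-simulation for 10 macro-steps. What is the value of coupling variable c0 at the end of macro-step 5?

macro 1: S0 reads c1=3 → after 1×micro: 3; S1 reads c1=3 → after 2×micro: 2 ⇒ (c0=3, c1=2)
macro 2: S0 reads c1=2 → after 1×micro: 4; S1 reads c1=2 → after 2×micro: 2 ⇒ (c0=4, c1=2)
macro 3: S0 reads c1=2 → after 1×micro: 6; S1 reads c1=2 → after 2×micro: 2 ⇒ (c0=6, c1=2)
macro 4: S0 reads c1=2 → after 1×micro: 10; S1 reads c1=2 → after 2×micro: 2 ⇒ (c0=10, c1=2)
macro 5: S0 reads c1=2 → after 1×micro: 18; S1 reads c1=2 → after 2×micro: 2 ⇒ (c0=18, c1=2)
macro 6: S0 reads c1=2 → after 1×micro: 34; S1 reads c1=2 → after 2×micro: 2 ⇒ (c0=34, c1=2)
macro 7: S0 reads c1=2 → after 1×micro: 66; S1 reads c1=2 → after 2×micro: 2 ⇒ (c0=66, c1=2)
macro 8: S0 reads c1=2 → after 1×micro: 130; S1 reads c1=2 → after 2×micro: 2 ⇒ (c0=130, c1=2)
macro 9: S0 reads c1=2 → after 1×micro: 258; S1 reads c1=2 → after 2×micro: 2 ⇒ (c0=258, c1=2)
macro 10: S0 reads c1=2 → after 1×micro: 514; S1 reads c1=2 → after 2×micro: 2 ⇒ (c0=514, c1=2)

c0 at macro-step 5 = 18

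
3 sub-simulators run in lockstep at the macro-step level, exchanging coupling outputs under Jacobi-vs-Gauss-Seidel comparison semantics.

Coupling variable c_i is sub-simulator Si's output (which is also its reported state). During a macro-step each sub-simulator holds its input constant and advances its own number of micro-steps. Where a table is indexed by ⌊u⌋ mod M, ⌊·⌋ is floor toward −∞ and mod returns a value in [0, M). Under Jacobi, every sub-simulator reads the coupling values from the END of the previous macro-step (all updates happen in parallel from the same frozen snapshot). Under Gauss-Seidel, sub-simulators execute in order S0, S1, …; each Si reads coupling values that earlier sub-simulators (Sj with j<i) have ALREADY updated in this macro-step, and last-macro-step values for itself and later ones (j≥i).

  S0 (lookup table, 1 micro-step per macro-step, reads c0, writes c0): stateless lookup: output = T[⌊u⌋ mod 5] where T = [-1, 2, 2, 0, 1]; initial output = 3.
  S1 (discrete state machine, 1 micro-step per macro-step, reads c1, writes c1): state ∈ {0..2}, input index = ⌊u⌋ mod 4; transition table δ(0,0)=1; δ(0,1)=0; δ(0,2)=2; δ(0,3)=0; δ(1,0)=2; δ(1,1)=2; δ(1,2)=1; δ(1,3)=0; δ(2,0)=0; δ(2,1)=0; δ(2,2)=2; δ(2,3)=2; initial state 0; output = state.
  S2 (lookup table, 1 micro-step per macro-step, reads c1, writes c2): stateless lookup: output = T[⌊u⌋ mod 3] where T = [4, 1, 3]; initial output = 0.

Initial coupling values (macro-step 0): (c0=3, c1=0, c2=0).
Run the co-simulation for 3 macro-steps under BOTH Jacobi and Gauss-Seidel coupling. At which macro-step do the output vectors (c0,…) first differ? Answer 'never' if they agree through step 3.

first divergence at macro-step: 1

[Jacobi] macro 1: S0 reads c0=3 → after 1×micro: 0; S1 reads c1=0 → after 1×micro: 1; S2 reads c1=0 → after 1×micro: 4 ⇒ (c0=0, c1=1, c2=4)
[Jacobi] macro 2: S0 reads c0=0 → after 1×micro: -1; S1 reads c1=1 → after 1×micro: 2; S2 reads c1=1 → after 1×micro: 1 ⇒ (c0=-1, c1=2, c2=1)
[Jacobi] macro 3: S0 reads c0=-1 → after 1×micro: 1; S1 reads c1=2 → after 1×micro: 2; S2 reads c1=2 → after 1×micro: 3 ⇒ (c0=1, c1=2, c2=3)
[Gauss-Seidel] macro 1: S0 reads c0=3 → after 1×micro: 0; S1 reads c1=0 → after 1×micro: 1; S2 reads c1=1 → after 1×micro: 1 ⇒ (c0=0, c1=1, c2=1)
[Gauss-Seidel] macro 2: S0 reads c0=0 → after 1×micro: -1; S1 reads c1=1 → after 1×micro: 2; S2 reads c1=2 → after 1×micro: 3 ⇒ (c0=-1, c1=2, c2=3)
[Gauss-Seidel] macro 3: S0 reads c0=-1 → after 1×micro: 1; S1 reads c1=2 → after 1×micro: 2; S2 reads c1=2 → after 1×micro: 3 ⇒ (c0=1, c1=2, c2=3)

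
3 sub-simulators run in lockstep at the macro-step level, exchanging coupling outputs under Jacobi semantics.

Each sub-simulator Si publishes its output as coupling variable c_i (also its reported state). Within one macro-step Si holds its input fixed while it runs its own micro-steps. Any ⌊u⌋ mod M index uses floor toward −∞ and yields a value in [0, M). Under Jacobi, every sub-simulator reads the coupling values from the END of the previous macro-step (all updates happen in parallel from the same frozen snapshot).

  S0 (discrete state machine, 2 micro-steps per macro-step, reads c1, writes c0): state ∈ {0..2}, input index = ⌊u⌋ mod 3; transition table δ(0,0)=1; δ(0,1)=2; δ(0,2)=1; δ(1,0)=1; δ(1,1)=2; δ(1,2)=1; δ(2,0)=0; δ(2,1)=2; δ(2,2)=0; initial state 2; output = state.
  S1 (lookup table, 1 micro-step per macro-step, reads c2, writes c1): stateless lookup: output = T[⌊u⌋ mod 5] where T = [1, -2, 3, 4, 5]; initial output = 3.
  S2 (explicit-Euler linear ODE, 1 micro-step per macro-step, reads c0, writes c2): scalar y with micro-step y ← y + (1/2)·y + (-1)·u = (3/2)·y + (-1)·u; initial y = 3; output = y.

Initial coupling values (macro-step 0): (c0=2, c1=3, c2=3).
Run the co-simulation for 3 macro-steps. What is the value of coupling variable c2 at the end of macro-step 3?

c2 at macro-step 3 = 17/8

macro 1: S0 reads c1=3 → after 2×micro: 1; S1 reads c2=3 → after 1×micro: 4; S2 reads c0=2 → after 1×micro: 5/2 ⇒ (c0=1, c1=4, c2=5/2)
macro 2: S0 reads c1=4 → after 2×micro: 2; S1 reads c2=5/2 → after 1×micro: 3; S2 reads c0=1 → after 1×micro: 11/4 ⇒ (c0=2, c1=3, c2=11/4)
macro 3: S0 reads c1=3 → after 2×micro: 1; S1 reads c2=11/4 → after 1×micro: 3; S2 reads c0=2 → after 1×micro: 17/8 ⇒ (c0=1, c1=3, c2=17/8)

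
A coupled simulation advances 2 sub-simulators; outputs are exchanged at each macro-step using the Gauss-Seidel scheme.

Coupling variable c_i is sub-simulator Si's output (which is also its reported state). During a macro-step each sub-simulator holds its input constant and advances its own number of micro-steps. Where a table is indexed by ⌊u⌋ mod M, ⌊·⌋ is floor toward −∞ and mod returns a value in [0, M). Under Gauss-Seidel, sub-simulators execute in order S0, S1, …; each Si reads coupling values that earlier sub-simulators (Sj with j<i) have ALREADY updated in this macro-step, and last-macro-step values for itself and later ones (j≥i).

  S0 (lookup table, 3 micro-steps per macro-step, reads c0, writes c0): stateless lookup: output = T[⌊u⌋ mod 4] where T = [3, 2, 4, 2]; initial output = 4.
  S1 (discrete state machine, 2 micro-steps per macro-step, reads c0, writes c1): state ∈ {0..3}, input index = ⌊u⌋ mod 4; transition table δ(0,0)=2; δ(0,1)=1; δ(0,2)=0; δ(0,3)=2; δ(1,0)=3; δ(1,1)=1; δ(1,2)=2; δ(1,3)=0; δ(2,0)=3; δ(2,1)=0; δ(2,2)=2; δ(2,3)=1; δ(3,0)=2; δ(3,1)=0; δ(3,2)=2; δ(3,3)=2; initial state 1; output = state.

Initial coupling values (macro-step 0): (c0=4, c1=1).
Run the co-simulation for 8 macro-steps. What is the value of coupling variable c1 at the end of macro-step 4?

c1 at macro-step 4 = 0

macro 1: S0 reads c0=4 → after 3×micro: 3; S1 reads c0=3 → after 2×micro: 2 ⇒ (c0=3, c1=2)
macro 2: S0 reads c0=3 → after 3×micro: 2; S1 reads c0=2 → after 2×micro: 2 ⇒ (c0=2, c1=2)
macro 3: S0 reads c0=2 → after 3×micro: 4; S1 reads c0=4 → after 2×micro: 2 ⇒ (c0=4, c1=2)
macro 4: S0 reads c0=4 → after 3×micro: 3; S1 reads c0=3 → after 2×micro: 0 ⇒ (c0=3, c1=0)
macro 5: S0 reads c0=3 → after 3×micro: 2; S1 reads c0=2 → after 2×micro: 0 ⇒ (c0=2, c1=0)
macro 6: S0 reads c0=2 → after 3×micro: 4; S1 reads c0=4 → after 2×micro: 3 ⇒ (c0=4, c1=3)
macro 7: S0 reads c0=4 → after 3×micro: 3; S1 reads c0=3 → after 2×micro: 1 ⇒ (c0=3, c1=1)
macro 8: S0 reads c0=3 → after 3×micro: 2; S1 reads c0=2 → after 2×micro: 2 ⇒ (c0=2, c1=2)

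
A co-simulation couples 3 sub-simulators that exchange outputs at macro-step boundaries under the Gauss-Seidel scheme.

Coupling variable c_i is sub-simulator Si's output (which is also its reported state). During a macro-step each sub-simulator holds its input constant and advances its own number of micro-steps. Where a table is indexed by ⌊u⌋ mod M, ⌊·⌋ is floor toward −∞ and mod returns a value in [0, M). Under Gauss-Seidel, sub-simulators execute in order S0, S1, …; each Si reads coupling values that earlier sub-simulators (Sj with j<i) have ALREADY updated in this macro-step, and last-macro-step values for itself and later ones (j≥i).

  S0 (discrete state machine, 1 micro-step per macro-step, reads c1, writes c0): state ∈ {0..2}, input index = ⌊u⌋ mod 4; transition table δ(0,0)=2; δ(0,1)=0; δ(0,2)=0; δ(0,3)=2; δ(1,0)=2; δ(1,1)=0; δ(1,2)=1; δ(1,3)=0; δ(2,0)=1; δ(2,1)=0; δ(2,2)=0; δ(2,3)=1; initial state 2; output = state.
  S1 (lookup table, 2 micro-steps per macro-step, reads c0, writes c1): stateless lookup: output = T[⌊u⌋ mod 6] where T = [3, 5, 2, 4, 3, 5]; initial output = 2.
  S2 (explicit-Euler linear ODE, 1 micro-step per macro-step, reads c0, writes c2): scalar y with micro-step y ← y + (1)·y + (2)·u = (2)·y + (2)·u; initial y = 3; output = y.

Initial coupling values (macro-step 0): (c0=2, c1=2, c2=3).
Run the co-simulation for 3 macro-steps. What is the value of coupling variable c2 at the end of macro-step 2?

macro 1: S0 reads c1=2 → after 1×micro: 0; S1 reads c0=0 → after 2×micro: 3; S2 reads c0=0 → after 1×micro: 6 ⇒ (c0=0, c1=3, c2=6)
macro 2: S0 reads c1=3 → after 1×micro: 2; S1 reads c0=2 → after 2×micro: 2; S2 reads c0=2 → after 1×micro: 16 ⇒ (c0=2, c1=2, c2=16)
macro 3: S0 reads c1=2 → after 1×micro: 0; S1 reads c0=0 → after 2×micro: 3; S2 reads c0=0 → after 1×micro: 32 ⇒ (c0=0, c1=3, c2=32)

c2 at macro-step 2 = 16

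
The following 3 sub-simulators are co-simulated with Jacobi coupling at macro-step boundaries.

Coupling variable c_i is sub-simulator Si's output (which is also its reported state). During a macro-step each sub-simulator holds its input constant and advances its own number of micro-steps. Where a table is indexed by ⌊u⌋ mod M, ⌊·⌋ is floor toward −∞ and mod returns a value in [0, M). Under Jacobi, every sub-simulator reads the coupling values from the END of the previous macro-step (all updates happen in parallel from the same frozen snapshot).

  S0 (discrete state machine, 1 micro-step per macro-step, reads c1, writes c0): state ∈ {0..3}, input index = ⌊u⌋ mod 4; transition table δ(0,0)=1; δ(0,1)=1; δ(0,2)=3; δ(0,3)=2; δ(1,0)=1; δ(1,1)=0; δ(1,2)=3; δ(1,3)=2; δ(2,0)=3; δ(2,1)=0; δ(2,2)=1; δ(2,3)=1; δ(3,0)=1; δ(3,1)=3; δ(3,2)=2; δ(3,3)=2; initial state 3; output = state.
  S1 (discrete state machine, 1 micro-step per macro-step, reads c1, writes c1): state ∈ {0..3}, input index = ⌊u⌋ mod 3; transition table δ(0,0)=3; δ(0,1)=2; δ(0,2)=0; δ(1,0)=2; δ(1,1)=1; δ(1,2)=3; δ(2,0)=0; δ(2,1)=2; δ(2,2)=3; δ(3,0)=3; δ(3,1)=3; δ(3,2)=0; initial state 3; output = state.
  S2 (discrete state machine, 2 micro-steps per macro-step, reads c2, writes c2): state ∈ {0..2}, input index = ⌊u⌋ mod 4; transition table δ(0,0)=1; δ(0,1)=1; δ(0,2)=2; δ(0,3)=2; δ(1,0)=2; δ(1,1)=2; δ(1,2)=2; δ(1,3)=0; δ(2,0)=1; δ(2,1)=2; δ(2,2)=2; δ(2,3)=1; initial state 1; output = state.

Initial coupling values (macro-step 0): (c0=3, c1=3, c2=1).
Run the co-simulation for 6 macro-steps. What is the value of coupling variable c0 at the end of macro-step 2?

macro 1: S0 reads c1=3 → after 1×micro: 2; S1 reads c1=3 → after 1×micro: 3; S2 reads c2=1 → after 2×micro: 2 ⇒ (c0=2, c1=3, c2=2)
macro 2: S0 reads c1=3 → after 1×micro: 1; S1 reads c1=3 → after 1×micro: 3; S2 reads c2=2 → after 2×micro: 2 ⇒ (c0=1, c1=3, c2=2)
macro 3: S0 reads c1=3 → after 1×micro: 2; S1 reads c1=3 → after 1×micro: 3; S2 reads c2=2 → after 2×micro: 2 ⇒ (c0=2, c1=3, c2=2)
macro 4: S0 reads c1=3 → after 1×micro: 1; S1 reads c1=3 → after 1×micro: 3; S2 reads c2=2 → after 2×micro: 2 ⇒ (c0=1, c1=3, c2=2)
macro 5: S0 reads c1=3 → after 1×micro: 2; S1 reads c1=3 → after 1×micro: 3; S2 reads c2=2 → after 2×micro: 2 ⇒ (c0=2, c1=3, c2=2)
macro 6: S0 reads c1=3 → after 1×micro: 1; S1 reads c1=3 → after 1×micro: 3; S2 reads c2=2 → after 2×micro: 2 ⇒ (c0=1, c1=3, c2=2)

c0 at macro-step 2 = 1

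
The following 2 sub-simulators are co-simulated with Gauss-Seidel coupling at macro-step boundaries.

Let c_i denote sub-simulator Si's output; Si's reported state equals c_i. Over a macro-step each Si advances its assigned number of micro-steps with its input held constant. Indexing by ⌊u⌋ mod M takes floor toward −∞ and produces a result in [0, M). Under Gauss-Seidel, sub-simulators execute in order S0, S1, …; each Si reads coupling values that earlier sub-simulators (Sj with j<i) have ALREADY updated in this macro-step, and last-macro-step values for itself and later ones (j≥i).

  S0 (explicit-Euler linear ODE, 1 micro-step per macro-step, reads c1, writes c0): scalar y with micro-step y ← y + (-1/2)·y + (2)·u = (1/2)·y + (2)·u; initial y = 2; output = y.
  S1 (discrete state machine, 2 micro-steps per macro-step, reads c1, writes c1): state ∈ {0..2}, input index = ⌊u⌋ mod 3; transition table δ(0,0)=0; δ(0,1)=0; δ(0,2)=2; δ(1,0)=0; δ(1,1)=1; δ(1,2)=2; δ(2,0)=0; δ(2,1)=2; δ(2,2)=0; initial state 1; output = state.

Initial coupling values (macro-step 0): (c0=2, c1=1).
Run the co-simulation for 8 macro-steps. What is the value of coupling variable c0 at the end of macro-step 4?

c0 at macro-step 4 = 31/8

macro 1: S0 reads c1=1 → after 1×micro: 3; S1 reads c1=1 → after 2×micro: 1 ⇒ (c0=3, c1=1)
macro 2: S0 reads c1=1 → after 1×micro: 7/2; S1 reads c1=1 → after 2×micro: 1 ⇒ (c0=7/2, c1=1)
macro 3: S0 reads c1=1 → after 1×micro: 15/4; S1 reads c1=1 → after 2×micro: 1 ⇒ (c0=15/4, c1=1)
macro 4: S0 reads c1=1 → after 1×micro: 31/8; S1 reads c1=1 → after 2×micro: 1 ⇒ (c0=31/8, c1=1)
macro 5: S0 reads c1=1 → after 1×micro: 63/16; S1 reads c1=1 → after 2×micro: 1 ⇒ (c0=63/16, c1=1)
macro 6: S0 reads c1=1 → after 1×micro: 127/32; S1 reads c1=1 → after 2×micro: 1 ⇒ (c0=127/32, c1=1)
macro 7: S0 reads c1=1 → after 1×micro: 255/64; S1 reads c1=1 → after 2×micro: 1 ⇒ (c0=255/64, c1=1)
macro 8: S0 reads c1=1 → after 1×micro: 511/128; S1 reads c1=1 → after 2×micro: 1 ⇒ (c0=511/128, c1=1)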